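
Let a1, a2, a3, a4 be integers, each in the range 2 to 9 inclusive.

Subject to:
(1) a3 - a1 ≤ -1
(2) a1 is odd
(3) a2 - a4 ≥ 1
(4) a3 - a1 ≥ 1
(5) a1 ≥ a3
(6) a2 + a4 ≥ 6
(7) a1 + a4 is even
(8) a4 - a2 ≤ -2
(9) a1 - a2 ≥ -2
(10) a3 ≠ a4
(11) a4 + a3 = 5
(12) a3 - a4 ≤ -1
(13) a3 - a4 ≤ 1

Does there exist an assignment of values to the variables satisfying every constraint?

Constraints 3, 4, 9, and 12 give a4 − a3 ≥ 1, a3 − a1 ≥ 1, a1 − a2 ≥ -2, a2 − a4 ≥ 1.
Adding all 4 inequalities: the left sides telescope to 0, and the right sides sum to 1 + 1 + (-2) + 1 = 1. So 0 ≥ 1, which is false.

Unsatisfiable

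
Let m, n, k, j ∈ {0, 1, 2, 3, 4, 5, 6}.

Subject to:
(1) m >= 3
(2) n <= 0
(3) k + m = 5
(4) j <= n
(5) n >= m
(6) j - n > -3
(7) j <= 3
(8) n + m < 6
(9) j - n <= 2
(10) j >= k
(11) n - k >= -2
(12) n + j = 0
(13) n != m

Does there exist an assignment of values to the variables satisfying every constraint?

Unsatisfiable

From constraints 7 and 10: k ≤ j ≤ 3. From constraints 2 and 5: m ≤ n ≤ 0. Hence k + m ≤ 3. But constraint 3 requires k + m = 5, and 5 > 3. Contradiction.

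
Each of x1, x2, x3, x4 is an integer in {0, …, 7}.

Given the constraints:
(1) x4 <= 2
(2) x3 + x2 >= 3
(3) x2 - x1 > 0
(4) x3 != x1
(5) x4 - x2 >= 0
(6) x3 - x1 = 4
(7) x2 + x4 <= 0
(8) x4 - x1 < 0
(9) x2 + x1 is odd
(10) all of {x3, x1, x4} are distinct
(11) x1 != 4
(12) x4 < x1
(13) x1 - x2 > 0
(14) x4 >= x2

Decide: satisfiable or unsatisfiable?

Unsatisfiable

Constraints 3, 12, and 14 give x2 ≤ x4, x4 < x1, x1 < x2. Chaining: x2 ≤ x4 < x1 < x2, which forces x2 < x2 — impossible.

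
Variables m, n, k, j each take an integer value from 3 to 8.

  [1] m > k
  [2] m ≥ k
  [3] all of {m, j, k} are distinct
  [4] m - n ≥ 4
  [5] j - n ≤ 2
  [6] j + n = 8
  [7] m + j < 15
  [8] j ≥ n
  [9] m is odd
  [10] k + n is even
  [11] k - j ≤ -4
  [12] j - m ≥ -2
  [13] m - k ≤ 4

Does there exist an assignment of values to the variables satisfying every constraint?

Unsatisfiable

Constraints 4, 5, 11, and 13 give k − m ≥ -4, m − n ≥ 4, n − j ≥ -2, j − k ≥ 4.
Adding all 4 inequalities: the left sides telescope to 0, and the right sides sum to (-4) + 4 + (-2) + 4 = 2. So 0 ≥ 2, which is false.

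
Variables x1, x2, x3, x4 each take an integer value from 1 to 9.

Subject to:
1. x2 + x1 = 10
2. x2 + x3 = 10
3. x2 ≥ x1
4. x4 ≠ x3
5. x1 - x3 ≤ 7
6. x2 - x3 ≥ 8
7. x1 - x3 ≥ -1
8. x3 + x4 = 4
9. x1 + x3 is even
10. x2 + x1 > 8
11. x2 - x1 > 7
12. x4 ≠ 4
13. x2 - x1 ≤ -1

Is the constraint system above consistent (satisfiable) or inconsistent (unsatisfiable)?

Constraints 5, 6, and 13 give x3 − x1 ≥ -7, x1 − x2 ≥ 1, x2 − x3 ≥ 8.
Adding all 3 inequalities: the left sides telescope to 0, and the right sides sum to (-7) + 1 + 8 = 2. So 0 ≥ 2, which is false.

Unsatisfiable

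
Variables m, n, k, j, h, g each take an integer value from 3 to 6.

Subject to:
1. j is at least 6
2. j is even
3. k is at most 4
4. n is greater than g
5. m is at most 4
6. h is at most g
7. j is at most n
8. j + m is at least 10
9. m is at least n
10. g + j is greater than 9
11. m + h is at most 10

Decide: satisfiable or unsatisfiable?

From constraints 1 and 7: n ≥ j and j ≥ 6, so n ≥ 6. From constraints 5 and 9: n ≤ m and m ≤ 4, so n ≤ 4. But 4 < 6, so no value of n works.

Unsatisfiable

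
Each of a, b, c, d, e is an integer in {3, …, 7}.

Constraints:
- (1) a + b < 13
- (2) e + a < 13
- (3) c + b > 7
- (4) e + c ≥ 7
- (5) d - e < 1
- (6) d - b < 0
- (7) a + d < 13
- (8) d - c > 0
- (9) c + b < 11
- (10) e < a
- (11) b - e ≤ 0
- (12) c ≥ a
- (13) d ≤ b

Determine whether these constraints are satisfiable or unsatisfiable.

Constraints 6, 8, 10, 11, and 12 give c < d, d < b, b ≤ e, e < a, a ≤ c. Chaining: c < d < b ≤ e < a ≤ c, which forces c < c — impossible.

Unsatisfiable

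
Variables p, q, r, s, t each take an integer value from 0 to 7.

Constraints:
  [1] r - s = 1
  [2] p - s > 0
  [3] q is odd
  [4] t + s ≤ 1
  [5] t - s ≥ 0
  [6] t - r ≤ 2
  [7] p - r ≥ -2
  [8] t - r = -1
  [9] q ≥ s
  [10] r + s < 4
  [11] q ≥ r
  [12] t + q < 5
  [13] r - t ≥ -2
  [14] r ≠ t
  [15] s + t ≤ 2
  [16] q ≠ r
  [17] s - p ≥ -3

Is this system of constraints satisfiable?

Satisfiable

The assignment p = 2, q = 3, r = 1, s = 0, t = 0 works:
  constraint 1 holds since r - s = 1.
  constraint 2 holds since p - s = 2.
The rest check out directly.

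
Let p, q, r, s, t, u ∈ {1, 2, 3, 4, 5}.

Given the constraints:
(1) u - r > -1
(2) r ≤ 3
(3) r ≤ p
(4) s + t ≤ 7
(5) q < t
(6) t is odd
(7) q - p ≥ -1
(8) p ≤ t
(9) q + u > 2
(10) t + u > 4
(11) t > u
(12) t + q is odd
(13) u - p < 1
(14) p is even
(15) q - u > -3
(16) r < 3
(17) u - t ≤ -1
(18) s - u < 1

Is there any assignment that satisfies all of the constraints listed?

Satisfiable

Setting (p, q, r, s, t, u) = (2, 2, 2, 2, 5, 2) satisfies everything: constraint 1: u - r = 0; constraint 4: s + t = 7; constraint 7: q - p = 0, and the others follow.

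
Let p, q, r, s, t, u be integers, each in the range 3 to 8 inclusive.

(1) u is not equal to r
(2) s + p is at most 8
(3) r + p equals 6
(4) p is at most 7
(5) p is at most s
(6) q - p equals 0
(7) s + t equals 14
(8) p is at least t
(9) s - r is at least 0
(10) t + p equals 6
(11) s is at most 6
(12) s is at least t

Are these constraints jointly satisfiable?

Unsatisfiable

From constraint 11: s ≤ 6. From constraints 4 and 8: t ≤ p ≤ 7. Hence s + t ≤ 13. But constraint 7 requires s + t = 14, and 14 > 13. Contradiction.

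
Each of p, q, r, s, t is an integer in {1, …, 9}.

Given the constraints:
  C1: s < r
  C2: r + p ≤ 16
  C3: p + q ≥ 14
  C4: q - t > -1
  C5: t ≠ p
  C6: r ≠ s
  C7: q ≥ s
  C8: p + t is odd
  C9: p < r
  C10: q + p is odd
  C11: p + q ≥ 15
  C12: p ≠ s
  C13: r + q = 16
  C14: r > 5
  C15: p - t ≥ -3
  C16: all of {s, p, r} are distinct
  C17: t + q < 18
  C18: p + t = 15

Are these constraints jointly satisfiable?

The assignment p = 7, q = 8, r = 8, s = 2, t = 8 works:
  constraint 2 holds since r + p = 15.
  constraint 3 holds since p + q = 15.
The rest check out directly.

Satisfiable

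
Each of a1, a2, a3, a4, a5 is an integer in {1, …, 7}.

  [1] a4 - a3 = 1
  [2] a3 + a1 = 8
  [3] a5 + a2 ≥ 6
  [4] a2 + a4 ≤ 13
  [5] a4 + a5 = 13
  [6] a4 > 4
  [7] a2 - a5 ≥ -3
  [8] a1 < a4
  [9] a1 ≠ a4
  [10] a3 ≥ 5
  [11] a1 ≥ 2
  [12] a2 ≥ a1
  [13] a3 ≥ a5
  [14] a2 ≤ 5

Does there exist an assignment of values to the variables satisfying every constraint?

One satisfying assignment is a1 = 2, a2 = 3, a3 = 6, a4 = 7, a5 = 6.
For the less obvious constraints — constraint 1: a4 - a3 = 1; constraint 2: a3 + a1 = 8 — and the others hold by inspection.

Satisfiable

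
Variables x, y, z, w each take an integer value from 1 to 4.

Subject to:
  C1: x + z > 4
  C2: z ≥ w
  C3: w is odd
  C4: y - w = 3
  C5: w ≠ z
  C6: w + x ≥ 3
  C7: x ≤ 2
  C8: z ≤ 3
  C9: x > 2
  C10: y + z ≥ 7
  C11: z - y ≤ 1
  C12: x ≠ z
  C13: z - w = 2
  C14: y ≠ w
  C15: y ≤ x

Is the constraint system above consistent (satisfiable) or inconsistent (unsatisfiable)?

From constraints 7 and 15: y ≤ x ≤ 2. From constraint 8: z ≤ 3. Hence y + z ≤ 5. But constraint 10 requires y + z ≥ 7, and 7 > 5. Contradiction.

Unsatisfiable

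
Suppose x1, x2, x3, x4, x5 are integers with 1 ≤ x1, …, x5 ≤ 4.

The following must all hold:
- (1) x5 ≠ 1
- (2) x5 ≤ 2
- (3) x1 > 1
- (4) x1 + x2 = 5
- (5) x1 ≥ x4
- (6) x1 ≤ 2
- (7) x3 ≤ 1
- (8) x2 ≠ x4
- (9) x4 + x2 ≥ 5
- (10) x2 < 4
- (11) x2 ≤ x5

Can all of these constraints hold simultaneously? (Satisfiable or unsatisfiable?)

From constraints 5 and 6: x4 ≤ x1 ≤ 2. From constraints 2 and 11: x2 ≤ x5 ≤ 2. Hence x4 + x2 ≤ 4. But constraint 9 requires x4 + x2 ≥ 5, and 5 > 4. Contradiction.

Unsatisfiable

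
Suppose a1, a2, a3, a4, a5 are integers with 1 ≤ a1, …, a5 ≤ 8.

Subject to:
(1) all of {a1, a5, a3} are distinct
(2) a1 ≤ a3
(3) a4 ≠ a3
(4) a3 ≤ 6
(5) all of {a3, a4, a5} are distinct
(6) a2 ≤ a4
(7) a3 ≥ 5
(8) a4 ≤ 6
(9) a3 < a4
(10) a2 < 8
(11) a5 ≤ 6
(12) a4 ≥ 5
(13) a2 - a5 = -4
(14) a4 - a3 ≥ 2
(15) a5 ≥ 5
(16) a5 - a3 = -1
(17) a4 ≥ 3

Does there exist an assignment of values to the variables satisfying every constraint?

Constraints 4, 7, 8, 11, 12, and 15 confine each of a3, a4, a5 to the 2 values {5, 6}.
Constraint 5 requires all 3 of them to be distinct, but only 2 values are available — impossible by the pigeonhole principle.

Unsatisfiable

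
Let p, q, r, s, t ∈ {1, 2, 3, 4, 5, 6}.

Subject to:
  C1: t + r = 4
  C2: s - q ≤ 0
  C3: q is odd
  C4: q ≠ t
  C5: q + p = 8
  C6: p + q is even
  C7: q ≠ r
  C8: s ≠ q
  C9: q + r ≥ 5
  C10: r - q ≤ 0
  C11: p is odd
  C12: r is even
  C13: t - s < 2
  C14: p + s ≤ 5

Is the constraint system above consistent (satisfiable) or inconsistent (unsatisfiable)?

Setting (p, q, r, s, t) = (3, 5, 2, 2, 2) satisfies everything: constraint 1: t + r = 4; constraint 2: s - q = -3, and the others follow.

Satisfiable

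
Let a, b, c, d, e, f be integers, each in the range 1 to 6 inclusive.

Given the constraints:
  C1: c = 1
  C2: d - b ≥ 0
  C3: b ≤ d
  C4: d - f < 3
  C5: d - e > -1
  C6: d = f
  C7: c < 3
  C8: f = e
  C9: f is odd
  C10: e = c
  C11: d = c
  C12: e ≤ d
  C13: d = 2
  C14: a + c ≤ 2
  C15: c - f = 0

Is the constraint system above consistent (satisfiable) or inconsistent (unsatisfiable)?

Constraint 13 fixes d = 2 and constraint 1 fixes c = 1. Constraints 6, 8, and 10 give d = f = e = c, so d = c. But 2 ≠ 1 — contradiction.

Unsatisfiable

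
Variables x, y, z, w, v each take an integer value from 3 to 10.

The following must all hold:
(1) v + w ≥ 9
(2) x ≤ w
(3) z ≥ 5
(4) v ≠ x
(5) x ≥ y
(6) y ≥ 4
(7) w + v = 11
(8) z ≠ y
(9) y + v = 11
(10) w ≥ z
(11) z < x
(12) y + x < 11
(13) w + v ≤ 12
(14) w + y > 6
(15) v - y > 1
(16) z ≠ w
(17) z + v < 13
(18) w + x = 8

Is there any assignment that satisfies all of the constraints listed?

Unsatisfiable

From constraints 3 and 10: w ≥ z ≥ 5. From constraints 5 and 6: x ≥ y ≥ 4. Hence w + x ≥ 9. But constraint 18 requires w + x = 8, and 8 < 9. Contradiction.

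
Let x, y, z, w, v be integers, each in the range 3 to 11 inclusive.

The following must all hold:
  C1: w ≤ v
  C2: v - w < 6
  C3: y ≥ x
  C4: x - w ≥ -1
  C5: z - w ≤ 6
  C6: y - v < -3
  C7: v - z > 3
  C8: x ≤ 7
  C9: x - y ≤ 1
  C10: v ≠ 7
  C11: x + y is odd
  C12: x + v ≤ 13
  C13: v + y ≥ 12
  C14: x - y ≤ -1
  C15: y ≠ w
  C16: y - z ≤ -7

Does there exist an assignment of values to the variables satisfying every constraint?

Constraints 4, 5, 14, and 16 give z − y ≥ 7, y − x ≥ 1, x − w ≥ -1, w − z ≥ -6.
Adding all 4 inequalities: the left sides telescope to 0, and the right sides sum to 7 + 1 + (-1) + (-6) = 1. So 0 ≥ 1, which is false.

Unsatisfiable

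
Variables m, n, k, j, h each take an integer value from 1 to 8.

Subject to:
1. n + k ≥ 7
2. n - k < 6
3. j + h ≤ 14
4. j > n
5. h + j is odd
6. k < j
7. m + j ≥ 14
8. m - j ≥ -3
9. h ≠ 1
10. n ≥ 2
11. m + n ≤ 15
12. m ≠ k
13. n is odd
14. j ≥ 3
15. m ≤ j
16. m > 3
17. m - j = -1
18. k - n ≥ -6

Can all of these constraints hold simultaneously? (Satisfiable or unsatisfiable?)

Satisfiable

The assignment m = 7, n = 7, k = 2, j = 8, h = 3 works:
  constraint 1 holds since n + k = 9.
  constraint 2 holds since n - k = 5.
  constraint 3 holds since j + h = 11.
The rest check out directly.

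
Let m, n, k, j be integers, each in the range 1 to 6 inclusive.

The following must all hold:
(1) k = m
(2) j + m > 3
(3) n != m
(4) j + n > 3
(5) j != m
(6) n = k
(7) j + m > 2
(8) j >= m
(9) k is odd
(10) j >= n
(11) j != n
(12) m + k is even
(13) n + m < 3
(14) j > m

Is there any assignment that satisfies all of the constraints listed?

Unsatisfiable

From constraints 1 and 6, n = k = m, so n = m. But constraint 3 says n ≠ m. Contradiction.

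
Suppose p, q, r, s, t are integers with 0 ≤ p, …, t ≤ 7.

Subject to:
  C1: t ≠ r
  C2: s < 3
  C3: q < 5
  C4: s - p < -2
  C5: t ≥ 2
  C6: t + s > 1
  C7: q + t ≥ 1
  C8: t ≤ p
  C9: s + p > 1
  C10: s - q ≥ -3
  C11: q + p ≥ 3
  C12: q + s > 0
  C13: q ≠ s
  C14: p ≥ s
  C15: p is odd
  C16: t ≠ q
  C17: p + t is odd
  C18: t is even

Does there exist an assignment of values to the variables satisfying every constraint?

The assignment p = 3, q = 1, r = 3, s = 0, t = 2 works:
  constraint 4 holds since s - p = -3.
  constraint 6 holds since t + s = 2.
The rest check out directly.

Satisfiable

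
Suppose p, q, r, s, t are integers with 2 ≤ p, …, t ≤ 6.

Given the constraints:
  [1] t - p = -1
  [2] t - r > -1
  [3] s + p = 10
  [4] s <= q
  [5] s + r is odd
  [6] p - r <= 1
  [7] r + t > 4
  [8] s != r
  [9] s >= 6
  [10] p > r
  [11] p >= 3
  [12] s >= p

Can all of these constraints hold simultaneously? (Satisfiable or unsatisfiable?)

Take p = 4, q = 6, r = 3, s = 6, t = 3. Then constraint 1: t - p = -1; constraint 2: t - r = 0, and every other listed constraint is also met.

Satisfiable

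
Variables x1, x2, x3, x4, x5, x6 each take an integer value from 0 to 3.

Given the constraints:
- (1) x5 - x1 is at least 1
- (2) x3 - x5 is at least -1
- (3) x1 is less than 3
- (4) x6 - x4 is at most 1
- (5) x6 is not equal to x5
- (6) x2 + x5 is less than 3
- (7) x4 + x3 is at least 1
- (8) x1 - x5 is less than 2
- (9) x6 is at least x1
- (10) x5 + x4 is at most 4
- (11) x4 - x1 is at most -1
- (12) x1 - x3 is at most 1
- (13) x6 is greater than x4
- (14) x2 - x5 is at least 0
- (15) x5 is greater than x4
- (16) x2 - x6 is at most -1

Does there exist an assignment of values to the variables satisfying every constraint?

Constraints 1, 4, 11, 14, and 16 give x4 − x6 ≥ -1, x6 − x2 ≥ 1, x2 − x5 ≥ 0, x5 − x1 ≥ 1, x1 − x4 ≥ 1.
Adding all 5 inequalities: the left sides telescope to 0, and the right sides sum to (-1) + 1 + 0 + 1 + 1 = 2. So 0 ≥ 2, which is false.

Unsatisfiable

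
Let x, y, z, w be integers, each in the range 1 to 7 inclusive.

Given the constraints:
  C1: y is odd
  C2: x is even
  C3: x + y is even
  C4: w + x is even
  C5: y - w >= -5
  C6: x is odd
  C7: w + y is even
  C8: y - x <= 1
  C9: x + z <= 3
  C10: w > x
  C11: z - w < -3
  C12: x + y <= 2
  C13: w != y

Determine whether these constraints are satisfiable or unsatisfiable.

Unsatisfiable

Constraint 2 makes x even and constraint 1 makes y odd, so x + y must be odd. Constraint 3 says x + y is even — contradiction.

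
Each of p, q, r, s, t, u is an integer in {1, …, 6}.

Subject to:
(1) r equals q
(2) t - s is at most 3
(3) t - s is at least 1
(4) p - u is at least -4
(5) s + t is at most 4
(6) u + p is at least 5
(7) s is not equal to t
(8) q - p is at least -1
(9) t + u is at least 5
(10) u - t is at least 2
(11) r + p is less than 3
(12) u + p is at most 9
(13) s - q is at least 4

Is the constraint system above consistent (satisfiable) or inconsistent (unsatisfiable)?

Constraints 3, 4, 8, 10, and 13 give q − p ≥ -1, p − u ≥ -4, u − t ≥ 2, t − s ≥ 1, s − q ≥ 4.
Adding all 5 inequalities: the left sides telescope to 0, and the right sides sum to (-1) + (-4) + 2 + 1 + 4 = 2. So 0 ≥ 2, which is false.

Unsatisfiable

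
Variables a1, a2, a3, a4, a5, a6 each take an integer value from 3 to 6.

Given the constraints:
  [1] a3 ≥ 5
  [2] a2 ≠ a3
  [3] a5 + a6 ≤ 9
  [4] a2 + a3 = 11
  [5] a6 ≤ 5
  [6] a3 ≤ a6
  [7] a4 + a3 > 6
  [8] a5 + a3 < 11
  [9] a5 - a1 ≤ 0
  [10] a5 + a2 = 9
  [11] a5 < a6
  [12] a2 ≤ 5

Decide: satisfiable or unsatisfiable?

From constraint 12: a2 ≤ 5. From constraints 5 and 6: a3 ≤ a6 ≤ 5. Hence a2 + a3 ≤ 10. But constraint 4 requires a2 + a3 = 11, and 11 > 10. Contradiction.

Unsatisfiable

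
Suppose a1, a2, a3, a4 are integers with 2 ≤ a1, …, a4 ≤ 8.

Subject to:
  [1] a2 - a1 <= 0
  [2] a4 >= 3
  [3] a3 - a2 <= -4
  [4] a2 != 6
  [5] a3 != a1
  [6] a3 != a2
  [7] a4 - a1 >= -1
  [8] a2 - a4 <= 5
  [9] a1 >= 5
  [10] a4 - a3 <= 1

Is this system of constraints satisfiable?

Unsatisfiable

Constraints 1, 3, 7, and 10 give a3 − a4 ≥ -1, a4 − a1 ≥ -1, a1 − a2 ≥ 0, a2 − a3 ≥ 4.
Adding all 4 inequalities: the left sides telescope to 0, and the right sides sum to (-1) + (-1) + 0 + 4 = 2. So 0 ≥ 2, which is false.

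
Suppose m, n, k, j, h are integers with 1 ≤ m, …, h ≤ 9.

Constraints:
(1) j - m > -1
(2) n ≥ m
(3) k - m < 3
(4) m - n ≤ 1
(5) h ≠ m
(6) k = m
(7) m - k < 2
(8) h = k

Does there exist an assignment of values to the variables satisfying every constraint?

Unsatisfiable

From constraints 6 and 8, h = k = m, so h = m. But constraint 5 says h ≠ m. Contradiction.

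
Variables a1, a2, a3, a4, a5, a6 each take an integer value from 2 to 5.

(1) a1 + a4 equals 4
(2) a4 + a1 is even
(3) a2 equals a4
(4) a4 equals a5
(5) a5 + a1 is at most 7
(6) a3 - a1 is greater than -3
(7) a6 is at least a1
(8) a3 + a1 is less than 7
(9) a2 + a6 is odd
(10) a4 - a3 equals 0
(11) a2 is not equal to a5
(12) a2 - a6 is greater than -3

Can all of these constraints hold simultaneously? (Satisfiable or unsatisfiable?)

Unsatisfiable

From constraints 3 and 4, a2 = a4 = a5, so a2 = a5. But constraint 11 says a2 ≠ a5. Contradiction.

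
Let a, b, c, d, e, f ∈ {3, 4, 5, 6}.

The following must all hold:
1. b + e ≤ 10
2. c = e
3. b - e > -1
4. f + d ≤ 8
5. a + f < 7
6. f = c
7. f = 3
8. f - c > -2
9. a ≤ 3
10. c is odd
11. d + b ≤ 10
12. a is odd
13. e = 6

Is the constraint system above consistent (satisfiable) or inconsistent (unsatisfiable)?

Constraint 7 fixes f = 3 and constraint 13 fixes e = 6. Constraints 2 and 6 give f = c = e, so f = e. But 3 ≠ 6 — contradiction.

Unsatisfiable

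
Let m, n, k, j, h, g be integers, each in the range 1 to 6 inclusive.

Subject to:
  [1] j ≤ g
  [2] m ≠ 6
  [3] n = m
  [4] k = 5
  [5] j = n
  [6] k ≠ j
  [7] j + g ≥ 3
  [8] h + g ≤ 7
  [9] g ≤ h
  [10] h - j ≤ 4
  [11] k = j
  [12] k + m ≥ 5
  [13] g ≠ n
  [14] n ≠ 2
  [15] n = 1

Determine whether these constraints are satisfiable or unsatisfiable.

Unsatisfiable

Constraint 4 fixes k = 5 and constraint 15 fixes n = 1. Constraints 5 and 11 give k = j = n, so k = n. But 5 ≠ 1 — contradiction.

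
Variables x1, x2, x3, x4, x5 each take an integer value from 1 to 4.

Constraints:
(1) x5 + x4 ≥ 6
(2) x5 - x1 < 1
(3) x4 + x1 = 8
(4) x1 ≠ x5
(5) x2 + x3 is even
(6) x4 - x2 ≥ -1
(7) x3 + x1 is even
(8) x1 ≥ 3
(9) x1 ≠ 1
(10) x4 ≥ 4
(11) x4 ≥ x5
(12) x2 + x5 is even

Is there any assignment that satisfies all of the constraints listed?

Take x1 = 4, x2 = 2, x3 = 4, x4 = 4, x5 = 2. Then constraint 1: x5 + x4 = 6; constraint 2: x5 - x1 = -2; constraint 3: x4 + x1 = 8, and every other listed constraint is also met.

Satisfiable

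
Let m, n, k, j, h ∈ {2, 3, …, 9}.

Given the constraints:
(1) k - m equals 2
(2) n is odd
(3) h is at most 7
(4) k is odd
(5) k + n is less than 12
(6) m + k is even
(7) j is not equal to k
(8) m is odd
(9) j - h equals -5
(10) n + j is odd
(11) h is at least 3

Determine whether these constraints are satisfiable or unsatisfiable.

Setting (m, n, k, j, h) = (5, 3, 7, 2, 7) satisfies everything: constraint 1: k - m = 2; constraint 5: k + n = 10, and the others follow.

Satisfiable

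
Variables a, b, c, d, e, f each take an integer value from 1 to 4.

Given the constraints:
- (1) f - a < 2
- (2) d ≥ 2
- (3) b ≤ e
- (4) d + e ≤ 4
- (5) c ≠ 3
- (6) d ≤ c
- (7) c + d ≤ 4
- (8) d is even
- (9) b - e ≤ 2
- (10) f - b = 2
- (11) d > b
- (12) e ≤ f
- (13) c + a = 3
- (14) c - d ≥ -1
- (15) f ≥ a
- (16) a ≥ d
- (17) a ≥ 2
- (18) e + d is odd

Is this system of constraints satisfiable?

From constraints 2 and 6: c ≥ d ≥ 2. From constraint 17: a ≥ 2. Hence c + a ≥ 4. But constraint 13 requires c + a = 3, and 3 < 4. Contradiction.

Unsatisfiable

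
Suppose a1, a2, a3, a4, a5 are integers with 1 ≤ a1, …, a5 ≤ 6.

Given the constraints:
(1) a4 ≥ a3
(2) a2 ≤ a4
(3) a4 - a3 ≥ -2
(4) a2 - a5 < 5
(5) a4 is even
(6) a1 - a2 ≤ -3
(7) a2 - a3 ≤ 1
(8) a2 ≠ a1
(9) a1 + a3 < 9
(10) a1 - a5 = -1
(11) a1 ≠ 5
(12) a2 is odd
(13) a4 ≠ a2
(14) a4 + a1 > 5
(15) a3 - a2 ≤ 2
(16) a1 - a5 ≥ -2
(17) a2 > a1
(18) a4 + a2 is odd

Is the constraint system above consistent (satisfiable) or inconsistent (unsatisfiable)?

Satisfiable

Setting (a1, a2, a3, a4, a5) = (1, 5, 5, 6, 2) satisfies everything: constraint 3: a4 - a3 = 1; constraint 4: a2 - a5 = 3, and the others follow.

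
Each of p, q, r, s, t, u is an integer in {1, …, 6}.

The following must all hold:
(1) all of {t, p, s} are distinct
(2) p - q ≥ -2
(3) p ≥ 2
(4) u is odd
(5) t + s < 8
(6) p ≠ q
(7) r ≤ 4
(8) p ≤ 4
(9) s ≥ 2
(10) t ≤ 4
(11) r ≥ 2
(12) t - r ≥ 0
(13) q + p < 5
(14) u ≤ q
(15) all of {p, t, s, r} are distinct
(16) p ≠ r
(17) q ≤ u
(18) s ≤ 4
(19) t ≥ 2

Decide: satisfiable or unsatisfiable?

Constraints 3, 7, 8, 9, 10, 11, 18, and 19 confine each of p, t, s, r to the 3 values {2, …, 4}.
Constraint 15 requires all 4 of them to be distinct, but only 3 values are available — impossible by the pigeonhole principle.

Unsatisfiable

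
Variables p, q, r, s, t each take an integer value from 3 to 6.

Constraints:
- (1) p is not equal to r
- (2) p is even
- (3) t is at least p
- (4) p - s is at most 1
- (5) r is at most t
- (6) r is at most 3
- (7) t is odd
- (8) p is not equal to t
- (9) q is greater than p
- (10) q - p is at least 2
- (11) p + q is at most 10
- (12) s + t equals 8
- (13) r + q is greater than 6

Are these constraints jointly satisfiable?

Satisfiable

Try p = 4, q = 6, r = 3, s = 3, t = 5.
Check constraint 4: p - s = 1; constraint 10: q - p = 2; constraint 11: p + q = 10. The remaining constraints are straightforward to verify.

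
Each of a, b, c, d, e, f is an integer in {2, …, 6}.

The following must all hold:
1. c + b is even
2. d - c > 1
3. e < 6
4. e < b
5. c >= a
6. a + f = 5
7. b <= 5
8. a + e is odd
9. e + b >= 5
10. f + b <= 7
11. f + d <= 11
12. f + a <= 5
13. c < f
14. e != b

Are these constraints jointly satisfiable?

Satisfiable

Setting (a, b, c, d, e, f) = (2, 4, 2, 5, 3, 3) satisfies everything: constraint 2: d - c = 3; constraint 6: a + f = 5; constraint 9: e + b = 7, and the others follow.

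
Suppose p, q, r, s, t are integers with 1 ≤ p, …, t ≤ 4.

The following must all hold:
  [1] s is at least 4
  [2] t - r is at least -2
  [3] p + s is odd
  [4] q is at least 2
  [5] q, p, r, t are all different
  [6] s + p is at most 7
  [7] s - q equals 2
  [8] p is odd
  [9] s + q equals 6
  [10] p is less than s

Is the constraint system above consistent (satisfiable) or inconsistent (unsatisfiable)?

Satisfiable

One satisfying assignment is p = 1, q = 2, r = 4, s = 4, t = 3.
For the less obvious constraints — constraint 2: t - r = -1; constraint 6: s + p = 5 — and the others hold by inspection.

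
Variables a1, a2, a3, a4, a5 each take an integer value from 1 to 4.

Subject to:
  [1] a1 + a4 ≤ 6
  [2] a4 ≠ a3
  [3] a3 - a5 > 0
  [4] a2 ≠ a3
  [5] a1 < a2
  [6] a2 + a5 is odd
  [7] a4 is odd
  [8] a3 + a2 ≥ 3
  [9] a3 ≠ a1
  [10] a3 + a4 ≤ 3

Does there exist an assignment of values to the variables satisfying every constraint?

Take a1 = 3, a2 = 4, a3 = 2, a4 = 1, a5 = 1. Then constraint 1: a1 + a4 = 4; constraint 3: a3 - a5 = 1; constraint 8: a3 + a2 = 6, and every other listed constraint is also met.

Satisfiable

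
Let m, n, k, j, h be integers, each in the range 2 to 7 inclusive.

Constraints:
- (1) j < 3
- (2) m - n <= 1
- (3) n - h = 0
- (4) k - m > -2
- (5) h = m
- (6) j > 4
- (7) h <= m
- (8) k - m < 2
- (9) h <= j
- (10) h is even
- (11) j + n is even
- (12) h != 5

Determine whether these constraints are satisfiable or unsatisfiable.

Unsatisfiable

From constraint 6: j ≥ 5. From constraint 1: j ≤ 2. But 2 < 5, so no value of j works.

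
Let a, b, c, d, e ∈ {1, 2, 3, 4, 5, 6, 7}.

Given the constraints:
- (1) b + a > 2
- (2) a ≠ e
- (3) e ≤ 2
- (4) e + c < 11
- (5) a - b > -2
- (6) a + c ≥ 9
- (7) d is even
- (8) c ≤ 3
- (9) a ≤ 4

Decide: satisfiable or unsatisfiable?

Unsatisfiable

From constraint 9: a ≤ 4. From constraint 8: c ≤ 3. Hence a + c ≤ 7. But constraint 6 requires a + c ≥ 9, and 9 > 7. Contradiction.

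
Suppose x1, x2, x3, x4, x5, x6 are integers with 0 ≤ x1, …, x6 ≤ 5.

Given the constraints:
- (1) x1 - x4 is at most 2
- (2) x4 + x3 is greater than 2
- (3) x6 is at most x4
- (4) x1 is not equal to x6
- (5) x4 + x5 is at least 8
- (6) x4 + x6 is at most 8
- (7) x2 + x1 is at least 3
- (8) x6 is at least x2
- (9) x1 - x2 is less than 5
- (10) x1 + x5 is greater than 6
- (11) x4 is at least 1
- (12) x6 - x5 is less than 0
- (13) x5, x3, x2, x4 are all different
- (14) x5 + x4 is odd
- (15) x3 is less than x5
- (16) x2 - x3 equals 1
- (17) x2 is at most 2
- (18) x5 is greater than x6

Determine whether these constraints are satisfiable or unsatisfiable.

Take x1 = 4, x2 = 1, x3 = 0, x4 = 5, x5 = 4, x6 = 1. Then constraint 1: x1 - x4 = -1; constraint 2: x4 + x3 = 5; constraint 5: x4 + x5 = 9, and every other listed constraint is also met.

Satisfiable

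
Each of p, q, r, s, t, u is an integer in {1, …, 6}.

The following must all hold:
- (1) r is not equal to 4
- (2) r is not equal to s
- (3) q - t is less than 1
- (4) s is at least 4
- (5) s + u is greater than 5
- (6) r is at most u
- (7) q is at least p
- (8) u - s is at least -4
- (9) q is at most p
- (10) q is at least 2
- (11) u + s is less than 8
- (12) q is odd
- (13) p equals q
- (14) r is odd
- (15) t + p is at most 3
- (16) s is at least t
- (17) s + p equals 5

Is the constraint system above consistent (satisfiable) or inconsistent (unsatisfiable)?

From constraint 4: s ≥ 4. From constraints 9 and 10: p ≥ q ≥ 2. Hence s + p ≥ 6. But constraint 17 requires s + p = 5, and 5 < 6. Contradiction.

Unsatisfiable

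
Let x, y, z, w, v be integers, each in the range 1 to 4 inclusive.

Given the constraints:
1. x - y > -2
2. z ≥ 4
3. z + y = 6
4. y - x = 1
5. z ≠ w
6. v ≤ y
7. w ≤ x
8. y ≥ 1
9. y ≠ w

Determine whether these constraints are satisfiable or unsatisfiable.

Satisfiable

Try x = 1, y = 2, z = 4, w = 1, v = 1.
Check constraint 1: x - y = -1; constraint 3: z + y = 6; constraint 4: y - x = 1. The remaining constraints are straightforward to verify.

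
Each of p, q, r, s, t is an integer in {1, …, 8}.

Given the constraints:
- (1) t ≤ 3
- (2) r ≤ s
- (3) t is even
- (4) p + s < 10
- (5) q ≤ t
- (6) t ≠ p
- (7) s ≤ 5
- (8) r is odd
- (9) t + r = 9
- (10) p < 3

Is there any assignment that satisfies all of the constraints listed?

Unsatisfiable

From constraint 1: t ≤ 3. From constraints 2 and 7: r ≤ s ≤ 5. Hence t + r ≤ 8. But constraint 9 requires t + r = 9, and 9 > 8. Contradiction.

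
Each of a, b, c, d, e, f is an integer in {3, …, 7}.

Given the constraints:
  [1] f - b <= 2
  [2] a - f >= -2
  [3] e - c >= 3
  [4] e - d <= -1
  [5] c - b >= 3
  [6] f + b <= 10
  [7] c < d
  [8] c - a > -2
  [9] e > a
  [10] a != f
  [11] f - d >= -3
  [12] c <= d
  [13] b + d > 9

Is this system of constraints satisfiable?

Constraints 1, 3, 4, 5, and 11 give f − d ≥ -3, d − e ≥ 1, e − c ≥ 3, c − b ≥ 3, b − f ≥ -2.
Adding all 5 inequalities: the left sides telescope to 0, and the right sides sum to (-3) + 1 + 3 + 3 + (-2) = 2. So 0 ≥ 2, which is false.

Unsatisfiable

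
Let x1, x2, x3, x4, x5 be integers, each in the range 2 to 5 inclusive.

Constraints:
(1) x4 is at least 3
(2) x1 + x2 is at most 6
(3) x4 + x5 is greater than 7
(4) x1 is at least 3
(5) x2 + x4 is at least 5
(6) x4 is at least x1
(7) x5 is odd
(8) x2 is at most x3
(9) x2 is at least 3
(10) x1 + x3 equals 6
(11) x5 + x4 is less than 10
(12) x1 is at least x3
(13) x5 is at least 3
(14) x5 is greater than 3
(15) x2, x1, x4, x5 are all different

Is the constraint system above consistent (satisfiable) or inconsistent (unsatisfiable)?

Constraints 1, 4, 9, and 13 confine each of x2, x1, x4, x5 to the 3 values {3, …, 5} (the domain already gives each ≤ 5).
Constraint 15 requires all 4 of them to be distinct, but only 3 values are available — impossible by the pigeonhole principle.

Unsatisfiable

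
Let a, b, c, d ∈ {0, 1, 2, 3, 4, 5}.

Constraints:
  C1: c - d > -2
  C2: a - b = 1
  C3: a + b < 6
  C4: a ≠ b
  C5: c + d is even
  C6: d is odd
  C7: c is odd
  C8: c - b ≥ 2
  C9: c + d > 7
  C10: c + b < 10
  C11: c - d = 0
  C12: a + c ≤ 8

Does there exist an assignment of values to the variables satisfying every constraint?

Satisfiable

One satisfying assignment is a = 3, b = 2, c = 5, d = 5.
For the less obvious constraints — constraint 1: c - d = 0; constraint 2: a - b = 1; constraint 3: a + b = 5 — and the others hold by inspection.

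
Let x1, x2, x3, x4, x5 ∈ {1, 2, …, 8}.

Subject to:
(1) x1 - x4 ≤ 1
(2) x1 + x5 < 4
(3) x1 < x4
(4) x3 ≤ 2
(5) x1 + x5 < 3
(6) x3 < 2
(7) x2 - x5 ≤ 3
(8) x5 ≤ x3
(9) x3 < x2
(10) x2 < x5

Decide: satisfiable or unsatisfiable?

Constraints 8, 9, and 10 give x3 < x2, x2 < x5, x5 ≤ x3. Chaining: x3 < x2 < x5 ≤ x3, which forces x3 < x3 — impossible.

Unsatisfiable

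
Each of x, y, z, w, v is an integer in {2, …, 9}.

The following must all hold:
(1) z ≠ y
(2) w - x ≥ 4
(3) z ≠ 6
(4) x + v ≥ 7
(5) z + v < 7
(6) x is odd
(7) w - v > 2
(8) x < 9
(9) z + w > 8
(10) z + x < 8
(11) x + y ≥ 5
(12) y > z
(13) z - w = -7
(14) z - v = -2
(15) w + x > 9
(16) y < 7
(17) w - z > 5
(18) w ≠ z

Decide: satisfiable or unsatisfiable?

Satisfiable

The assignment x = 3, y = 4, z = 2, w = 9, v = 4 works:
  constraint 2 holds since w - x = 6.
  constraint 4 holds since x + v = 7.
The rest check out directly.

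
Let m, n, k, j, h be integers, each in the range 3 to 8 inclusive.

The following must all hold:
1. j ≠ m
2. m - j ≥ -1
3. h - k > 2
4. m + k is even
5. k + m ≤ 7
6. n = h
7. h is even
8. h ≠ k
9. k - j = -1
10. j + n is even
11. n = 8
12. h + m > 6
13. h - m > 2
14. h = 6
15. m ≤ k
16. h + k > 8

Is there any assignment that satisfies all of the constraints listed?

Constraint 11 fixes n = 8 and constraint 14 fixes h = 6, but constraint 6 requires n = h. Since 8 ≠ 6, contradiction.

Unsatisfiable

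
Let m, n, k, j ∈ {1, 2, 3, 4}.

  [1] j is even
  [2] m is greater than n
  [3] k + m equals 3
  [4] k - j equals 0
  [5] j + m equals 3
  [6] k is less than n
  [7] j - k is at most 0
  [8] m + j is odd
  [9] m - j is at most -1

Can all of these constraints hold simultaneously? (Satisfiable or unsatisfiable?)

Unsatisfiable

Constraints 2, 6, 7, and 9 give m < j, j ≤ k, k < n, n < m. Chaining: m < j ≤ k < n < m, which forces m < m — impossible.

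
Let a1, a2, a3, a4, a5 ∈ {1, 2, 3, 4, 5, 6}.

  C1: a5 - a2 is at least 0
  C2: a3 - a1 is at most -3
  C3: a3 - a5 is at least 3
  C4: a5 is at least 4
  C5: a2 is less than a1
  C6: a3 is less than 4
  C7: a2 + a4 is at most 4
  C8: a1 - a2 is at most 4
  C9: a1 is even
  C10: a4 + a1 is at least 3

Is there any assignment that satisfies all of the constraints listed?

Constraints 1, 2, 3, and 8 give a2 − a1 ≥ -4, a1 − a3 ≥ 3, a3 − a5 ≥ 3, a5 − a2 ≥ 0.
Adding all 4 inequalities: the left sides telescope to 0, and the right sides sum to (-4) + 3 + 3 + 0 = 2. So 0 ≥ 2, which is false.

Unsatisfiable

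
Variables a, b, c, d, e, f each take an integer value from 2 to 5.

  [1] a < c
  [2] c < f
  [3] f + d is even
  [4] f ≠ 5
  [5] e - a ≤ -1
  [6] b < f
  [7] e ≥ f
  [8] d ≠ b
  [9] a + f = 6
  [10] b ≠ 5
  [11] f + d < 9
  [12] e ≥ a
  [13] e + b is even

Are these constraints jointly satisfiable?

Constraints 1, 2, 5, and 7 give a < c, c < f, f ≤ e, e < a. Chaining: a < c < f ≤ e < a, which forces a < a — impossible.

Unsatisfiable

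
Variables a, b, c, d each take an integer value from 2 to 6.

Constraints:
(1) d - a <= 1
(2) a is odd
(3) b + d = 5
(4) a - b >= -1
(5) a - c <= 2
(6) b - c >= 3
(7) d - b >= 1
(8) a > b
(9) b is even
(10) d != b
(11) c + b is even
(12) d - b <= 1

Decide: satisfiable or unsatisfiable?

Constraints 1, 5, 6, and 7 give a − d ≥ -1, d − b ≥ 1, b − c ≥ 3, c − a ≥ -2.
Adding all 4 inequalities: the left sides telescope to 0, and the right sides sum to (-1) + 1 + 3 + (-2) = 1. So 0 ≥ 1, which is false.

Unsatisfiable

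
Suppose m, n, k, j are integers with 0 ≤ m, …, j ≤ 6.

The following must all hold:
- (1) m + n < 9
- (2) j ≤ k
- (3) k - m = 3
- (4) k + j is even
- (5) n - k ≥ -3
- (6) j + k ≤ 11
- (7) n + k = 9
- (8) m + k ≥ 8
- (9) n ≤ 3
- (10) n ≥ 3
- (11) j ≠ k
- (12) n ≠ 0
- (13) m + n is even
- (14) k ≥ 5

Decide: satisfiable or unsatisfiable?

Satisfiable

Take m = 3, n = 3, k = 6, j = 2. Then constraint 1: m + n = 6; constraint 3: k - m = 3; constraint 5: n - k = -3, and every other listed constraint is also met.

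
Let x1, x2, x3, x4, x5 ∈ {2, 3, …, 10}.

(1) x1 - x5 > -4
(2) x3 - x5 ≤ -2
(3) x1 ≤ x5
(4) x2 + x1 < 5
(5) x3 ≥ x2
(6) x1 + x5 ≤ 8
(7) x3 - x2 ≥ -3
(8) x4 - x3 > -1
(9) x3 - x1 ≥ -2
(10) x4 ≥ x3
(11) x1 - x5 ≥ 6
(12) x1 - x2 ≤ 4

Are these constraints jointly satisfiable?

Unsatisfiable

Constraints 2, 7, 11, and 12 give x1 − x5 ≥ 6, x5 − x3 ≥ 2, x3 − x2 ≥ -3, x2 − x1 ≥ -4.
Adding all 4 inequalities: the left sides telescope to 0, and the right sides sum to 6 + 2 + (-3) + (-4) = 1. So 0 ≥ 1, which is false.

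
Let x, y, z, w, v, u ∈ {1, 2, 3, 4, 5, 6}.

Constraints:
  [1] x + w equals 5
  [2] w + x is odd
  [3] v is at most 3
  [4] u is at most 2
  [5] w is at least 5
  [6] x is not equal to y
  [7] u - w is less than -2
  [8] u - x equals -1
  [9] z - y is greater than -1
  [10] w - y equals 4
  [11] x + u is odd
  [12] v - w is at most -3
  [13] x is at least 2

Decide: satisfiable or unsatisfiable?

Unsatisfiable

From constraint 13: x ≥ 2. From constraint 5: w ≥ 5. Hence x + w ≥ 7. But constraint 1 requires x + w = 5, and 5 < 7. Contradiction.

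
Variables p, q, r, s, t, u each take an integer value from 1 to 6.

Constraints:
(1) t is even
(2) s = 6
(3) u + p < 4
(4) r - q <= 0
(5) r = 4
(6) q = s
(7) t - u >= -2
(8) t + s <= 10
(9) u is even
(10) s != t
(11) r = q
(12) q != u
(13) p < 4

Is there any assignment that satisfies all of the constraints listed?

Constraint 5 fixes r = 4 and constraint 2 fixes s = 6. Constraints 6 and 11 give r = q = s, so r = s. But 4 ≠ 6 — contradiction.

Unsatisfiable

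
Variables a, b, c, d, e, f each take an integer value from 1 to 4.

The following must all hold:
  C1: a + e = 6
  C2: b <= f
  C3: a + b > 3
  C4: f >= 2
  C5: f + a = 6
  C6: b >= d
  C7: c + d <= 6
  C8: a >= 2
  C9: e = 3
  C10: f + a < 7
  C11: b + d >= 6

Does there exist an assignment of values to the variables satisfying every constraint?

Satisfiable

Take a = 3, b = 3, c = 2, d = 3, e = 3, f = 3. Then constraint 1: a + e = 6; constraint 3: a + b = 6; constraint 5: f + a = 6, and every other listed constraint is also met.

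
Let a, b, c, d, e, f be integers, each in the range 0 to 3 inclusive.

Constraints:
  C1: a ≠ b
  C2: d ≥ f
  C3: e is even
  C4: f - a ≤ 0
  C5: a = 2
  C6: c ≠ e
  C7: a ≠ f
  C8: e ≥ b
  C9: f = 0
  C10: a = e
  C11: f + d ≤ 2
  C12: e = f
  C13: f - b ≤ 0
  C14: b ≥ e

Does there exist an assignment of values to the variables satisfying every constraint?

Constraint 5 fixes a = 2 and constraint 9 fixes f = 0. Constraints 10 and 12 give a = e = f, so a = f. But 2 ≠ 0 — contradiction.

Unsatisfiable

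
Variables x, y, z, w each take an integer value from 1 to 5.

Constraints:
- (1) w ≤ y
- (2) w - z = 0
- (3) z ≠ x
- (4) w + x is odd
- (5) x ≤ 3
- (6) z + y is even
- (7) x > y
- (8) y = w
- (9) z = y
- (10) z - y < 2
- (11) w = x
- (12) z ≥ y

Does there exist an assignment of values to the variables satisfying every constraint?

From constraints 8, 9, and 11, z = y = w = x, so z = x. But constraint 3 says z ≠ x. Contradiction.

Unsatisfiable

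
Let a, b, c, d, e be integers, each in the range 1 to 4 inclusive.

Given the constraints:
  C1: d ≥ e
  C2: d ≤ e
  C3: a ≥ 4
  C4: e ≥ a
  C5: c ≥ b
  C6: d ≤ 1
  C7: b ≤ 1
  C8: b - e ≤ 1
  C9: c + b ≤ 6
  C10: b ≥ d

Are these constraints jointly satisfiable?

Unsatisfiable

From constraints 3 and 4: e ≥ a and a ≥ 4, so e ≥ 4. From constraints 1 and 6: e ≤ d and d ≤ 1, so e ≤ 1. But 1 < 4, so no value of e works.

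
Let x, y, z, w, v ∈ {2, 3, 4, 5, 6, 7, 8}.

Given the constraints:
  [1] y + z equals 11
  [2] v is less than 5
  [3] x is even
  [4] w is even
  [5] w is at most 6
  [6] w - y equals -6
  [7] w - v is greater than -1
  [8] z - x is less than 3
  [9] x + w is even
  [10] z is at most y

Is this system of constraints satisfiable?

Setting (x, y, z, w, v) = (2, 8, 3, 2, 2) satisfies everything: constraint 1: y + z = 11; constraint 6: w - y = -6, and the others follow.

Satisfiable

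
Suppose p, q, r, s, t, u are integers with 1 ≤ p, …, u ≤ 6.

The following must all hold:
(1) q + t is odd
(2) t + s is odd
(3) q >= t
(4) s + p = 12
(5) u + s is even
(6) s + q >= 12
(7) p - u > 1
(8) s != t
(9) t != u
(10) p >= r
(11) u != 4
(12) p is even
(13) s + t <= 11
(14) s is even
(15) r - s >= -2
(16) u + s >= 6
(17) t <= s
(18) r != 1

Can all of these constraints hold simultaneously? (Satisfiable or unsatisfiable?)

Satisfiable

Setting (p, q, r, s, t, u) = (6, 6, 6, 6, 3, 2) satisfies everything: constraint 4: s + p = 12; constraint 6: s + q = 12, and the others follow.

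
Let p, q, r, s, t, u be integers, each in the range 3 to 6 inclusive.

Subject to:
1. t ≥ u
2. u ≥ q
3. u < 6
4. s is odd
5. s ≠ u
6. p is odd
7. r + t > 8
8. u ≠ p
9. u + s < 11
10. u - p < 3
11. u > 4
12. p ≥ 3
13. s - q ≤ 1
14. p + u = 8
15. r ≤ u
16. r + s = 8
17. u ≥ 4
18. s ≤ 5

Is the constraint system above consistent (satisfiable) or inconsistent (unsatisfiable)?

Try p = 3, q = 5, r = 5, s = 3, t = 6, u = 5.
Check constraint 7: r + t = 11; constraint 9: u + s = 8; constraint 10: u - p = 2. The remaining constraints are straightforward to verify.

Satisfiable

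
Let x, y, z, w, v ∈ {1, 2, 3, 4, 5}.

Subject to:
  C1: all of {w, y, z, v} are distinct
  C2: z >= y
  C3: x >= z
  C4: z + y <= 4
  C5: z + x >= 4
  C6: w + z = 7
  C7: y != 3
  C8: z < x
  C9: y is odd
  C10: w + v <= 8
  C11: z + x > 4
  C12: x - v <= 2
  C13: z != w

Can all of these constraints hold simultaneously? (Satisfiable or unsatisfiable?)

Setting (x, y, z, w, v) = (3, 1, 2, 5, 3) satisfies everything: constraint 4: z + y = 3; constraint 5: z + x = 5; constraint 6: w + z = 7, and the others follow.

Satisfiable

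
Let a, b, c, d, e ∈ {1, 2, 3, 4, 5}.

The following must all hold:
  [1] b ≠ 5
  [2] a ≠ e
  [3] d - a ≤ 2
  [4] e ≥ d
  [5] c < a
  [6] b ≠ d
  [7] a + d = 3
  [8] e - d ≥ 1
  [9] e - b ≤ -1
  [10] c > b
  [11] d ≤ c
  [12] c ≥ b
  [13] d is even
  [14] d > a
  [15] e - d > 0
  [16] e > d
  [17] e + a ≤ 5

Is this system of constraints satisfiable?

Constraints 5, 9, 10, 14, and 16 give d < e, e < b, b < c, c < a, a < d. Chaining: d < e < b < c < a < d, which forces d < d — impossible.

Unsatisfiable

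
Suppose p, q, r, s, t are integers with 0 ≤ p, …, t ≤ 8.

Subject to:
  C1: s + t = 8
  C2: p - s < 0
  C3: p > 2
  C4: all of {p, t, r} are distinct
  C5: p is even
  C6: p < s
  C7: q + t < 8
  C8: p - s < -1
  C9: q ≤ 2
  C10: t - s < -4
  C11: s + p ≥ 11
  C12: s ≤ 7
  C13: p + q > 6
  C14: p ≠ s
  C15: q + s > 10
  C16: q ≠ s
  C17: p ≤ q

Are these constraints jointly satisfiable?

Unsatisfiable

From constraint 12: s ≤ 7. From constraints 9 and 17: p ≤ q ≤ 2. Hence s + p ≤ 9. But constraint 11 requires s + p ≥ 11, and 11 > 9. Contradiction.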